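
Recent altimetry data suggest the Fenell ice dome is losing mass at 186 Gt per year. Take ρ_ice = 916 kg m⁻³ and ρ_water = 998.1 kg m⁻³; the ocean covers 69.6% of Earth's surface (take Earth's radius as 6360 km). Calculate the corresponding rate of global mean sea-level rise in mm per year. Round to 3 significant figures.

≈ 0.527 mm/yr

ρ_w = 998.1 kg m⁻³. Annual water volume added = 186 Gt / ρ_w = 1.860×10^14 kg / 998.1 kg m⁻³ = 1.864×10^11 m³.
Δh per year = 1.864×10^11 / 3.54×10^14 = 5.27×10^-4 m = 0.527 mm.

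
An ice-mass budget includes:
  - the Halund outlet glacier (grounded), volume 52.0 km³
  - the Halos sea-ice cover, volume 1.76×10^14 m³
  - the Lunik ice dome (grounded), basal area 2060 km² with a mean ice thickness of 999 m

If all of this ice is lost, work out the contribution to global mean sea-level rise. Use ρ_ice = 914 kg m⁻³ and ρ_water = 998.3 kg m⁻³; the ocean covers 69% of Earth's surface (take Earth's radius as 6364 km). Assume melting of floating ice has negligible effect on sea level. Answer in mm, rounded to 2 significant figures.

≈ 5.5 mm

Halund: 52.0 km³ × (914/998.3) = 47.61 km³ of water.
The Halos sea-ice cover is floating and already displaces its own weight of water, so its melt adds essentially nothing to sea level.
Lunik: ice volume = 2060 km² × 999 m = 2058 km³; 2058 × (914/998.3) = 1884 km³ of water.
Total added water ≈ 1.932×10^12 m³ over 3.51×10^14 m² → Δh = 5.50×10^-3 m = 5.5 mm.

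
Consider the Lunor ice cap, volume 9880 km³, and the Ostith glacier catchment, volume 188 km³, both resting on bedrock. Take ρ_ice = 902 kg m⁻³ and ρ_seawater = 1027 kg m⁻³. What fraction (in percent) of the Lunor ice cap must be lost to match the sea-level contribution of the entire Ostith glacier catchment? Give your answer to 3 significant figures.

≈ 1.90 %

Equal sea-level rise means equal mass of meltwater, i.e. equal mass of ice lost.
Ice mass of Ostith: 1.696×10^14 kg; ice mass of Lunor: 8.912×10^15 kg.
Fraction required = 1.696×10^14 / 8.912×10^15 = 0.0190 → 1.90 %.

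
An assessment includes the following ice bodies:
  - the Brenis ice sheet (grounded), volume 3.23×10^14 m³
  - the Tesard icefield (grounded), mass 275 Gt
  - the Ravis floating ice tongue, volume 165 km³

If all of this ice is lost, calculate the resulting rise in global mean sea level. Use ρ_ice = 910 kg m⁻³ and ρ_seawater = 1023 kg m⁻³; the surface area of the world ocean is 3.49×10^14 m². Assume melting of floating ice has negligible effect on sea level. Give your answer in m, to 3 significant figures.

Brenis: 3.23×10^14 m³ × (910/1023) = 2.873×10^14 m³ of water.
Tesard: 275 Gt = 2.750×10^14 kg; dividing by ρ_w = 1023 kg m⁻³ gives 2.688×10^11 m³ of water.
The Ravis floating ice tongue is floating and already displaces its own weight of water, so its melt adds essentially nothing to sea level.
Total added water ≈ 2.876×10^14 m³ over 3.49×10^14 m² → Δh = 0.824 m.

≈ 0.824 m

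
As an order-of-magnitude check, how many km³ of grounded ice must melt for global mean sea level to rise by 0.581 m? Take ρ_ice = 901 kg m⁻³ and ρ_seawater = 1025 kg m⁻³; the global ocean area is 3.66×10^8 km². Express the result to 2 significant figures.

Required water volume = Δh × A = 0.581 m × 3.66×10^14 m² = 2.126×10^14 m³ = 2.126×10^5 km³.
Ice volume = water volume × ρ_w/ρ_ice = 2.126×10^5 × 1025/901 = 2.4×10^5 km³.

≈ 2.4×10^5 km³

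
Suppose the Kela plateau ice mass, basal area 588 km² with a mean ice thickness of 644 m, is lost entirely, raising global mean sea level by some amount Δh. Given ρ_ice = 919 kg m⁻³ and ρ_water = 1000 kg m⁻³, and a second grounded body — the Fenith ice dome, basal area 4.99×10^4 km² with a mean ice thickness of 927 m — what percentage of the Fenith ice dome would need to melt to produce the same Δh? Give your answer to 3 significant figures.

≈ 0.819 %

Equal sea-level rise means equal mass of meltwater, i.e. equal mass of ice lost.
Ice mass of Kela: 3.480×10^14 kg; ice mass of Fenith: 4.251×10^16 kg.
Fraction required = 3.480×10^14 / 4.251×10^16 = 8.19×10^-3 → 0.819 %.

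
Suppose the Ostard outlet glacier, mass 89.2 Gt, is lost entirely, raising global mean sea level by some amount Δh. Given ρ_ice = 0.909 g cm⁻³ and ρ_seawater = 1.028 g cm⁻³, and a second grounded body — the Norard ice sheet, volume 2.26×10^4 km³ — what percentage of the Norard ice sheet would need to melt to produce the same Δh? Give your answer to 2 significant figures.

≈ 0.43 %

Equal sea-level rise means equal mass of meltwater, i.e. equal mass of ice lost.
Ice mass of Ostard: 8.920×10^13 kg; ice mass of Norard: 2.054×10^16 kg.
Fraction required = 8.920×10^13 / 2.054×10^16 = 4.34×10^-3 → 0.43 %.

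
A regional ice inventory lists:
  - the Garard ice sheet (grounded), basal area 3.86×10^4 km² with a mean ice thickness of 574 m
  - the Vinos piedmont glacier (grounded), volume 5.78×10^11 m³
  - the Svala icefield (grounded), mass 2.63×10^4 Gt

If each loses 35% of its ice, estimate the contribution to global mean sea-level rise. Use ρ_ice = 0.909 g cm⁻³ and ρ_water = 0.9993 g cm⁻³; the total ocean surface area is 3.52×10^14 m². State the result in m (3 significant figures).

Garard: ice volume = 3.86×10^4 km² × 574 m = 2.216×10^4 km³; 0.35 × 2.216×10^4 × (909/999.3) = 7054 km³ of water.
Vinos: 0.35 × 5.78×10^11 m³ × (909/999.3) = 1.840×10^11 m³ of water.
Svala: 0.35 × 2.63×10^4 Gt = 9.205×10^15 kg; dividing by ρ_w = 0.9993 g cm⁻³ = 999.3 kg m⁻³ gives 9.211×10^12 m³ of water.
Total added water ≈ 1.645×10^13 m³ over 3.52×10^14 m² → Δh = 0.0467 m.

≈ 0.0467 m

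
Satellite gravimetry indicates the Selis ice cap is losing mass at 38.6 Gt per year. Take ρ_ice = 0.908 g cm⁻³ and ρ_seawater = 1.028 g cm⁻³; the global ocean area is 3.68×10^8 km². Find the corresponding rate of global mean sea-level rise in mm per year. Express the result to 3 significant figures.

≈ 0.102 mm/yr

ρ_w = 1.028 g cm⁻³ = 1028 kg m⁻³. Annual water volume added = 38.6 Gt / ρ_w = 3.860×10^13 kg / 1028 kg m⁻³ = 3.755×10^10 m³.
Δh per year = 3.755×10^10 / 3.68×10^14 = 1.02×10^-4 m = 0.102 mm.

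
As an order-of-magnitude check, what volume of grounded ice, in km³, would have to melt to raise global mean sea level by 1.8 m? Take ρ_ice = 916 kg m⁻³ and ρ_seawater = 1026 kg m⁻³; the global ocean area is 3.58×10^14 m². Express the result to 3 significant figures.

Required water volume = Δh × A = 1.8 m × 3.58×10^14 m² = 6.444×10^14 m³ = 6.444×10^5 km³.
Ice volume = water volume × ρ_w/ρ_ice = 6.444×10^5 × 1026/916 = 7.22×10^5 km³.

≈ 7.22×10^5 km³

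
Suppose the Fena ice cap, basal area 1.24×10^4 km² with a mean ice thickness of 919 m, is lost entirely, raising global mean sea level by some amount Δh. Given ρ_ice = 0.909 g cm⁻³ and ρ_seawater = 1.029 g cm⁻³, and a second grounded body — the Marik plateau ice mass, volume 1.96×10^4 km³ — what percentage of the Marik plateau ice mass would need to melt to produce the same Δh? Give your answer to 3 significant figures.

Equal sea-level rise means equal mass of meltwater, i.e. equal mass of ice lost.
Ice mass of Fena: 1.036×10^16 kg; ice mass of Marik: 1.782×10^16 kg.
Fraction required = 1.036×10^16 / 1.782×10^16 = 0.581 → 58.1 %.

≈ 58.1 %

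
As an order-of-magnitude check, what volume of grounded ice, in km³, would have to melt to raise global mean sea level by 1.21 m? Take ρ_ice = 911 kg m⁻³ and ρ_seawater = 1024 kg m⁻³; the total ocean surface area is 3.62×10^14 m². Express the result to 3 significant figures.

Required water volume = Δh × A = 1.21 m × 3.62×10^14 m² = 4.380×10^14 m³ = 4.380×10^5 km³.
Ice volume = water volume × ρ_w/ρ_ice = 4.380×10^5 × 1024/911 = 4.92×10^5 km³.

≈ 4.92×10^5 km³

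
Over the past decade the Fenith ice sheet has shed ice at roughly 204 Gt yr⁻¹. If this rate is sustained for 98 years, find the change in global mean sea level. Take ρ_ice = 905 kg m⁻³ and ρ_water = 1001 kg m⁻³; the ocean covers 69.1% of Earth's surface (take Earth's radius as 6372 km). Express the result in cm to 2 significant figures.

≈ 5.7 cm

Total mass lost = 204 Gt/yr × 98 yr = 1.999×10^4 Gt = 1.999×10^16 kg.
ρ_w = 1001 kg m⁻³, so water volume = 1.999×10^16 / 1001 = 1.997×10^13 m³.
Δh = 1.997×10^13 / 3.53×10^14 = 0.0566 m = 5.7 cm.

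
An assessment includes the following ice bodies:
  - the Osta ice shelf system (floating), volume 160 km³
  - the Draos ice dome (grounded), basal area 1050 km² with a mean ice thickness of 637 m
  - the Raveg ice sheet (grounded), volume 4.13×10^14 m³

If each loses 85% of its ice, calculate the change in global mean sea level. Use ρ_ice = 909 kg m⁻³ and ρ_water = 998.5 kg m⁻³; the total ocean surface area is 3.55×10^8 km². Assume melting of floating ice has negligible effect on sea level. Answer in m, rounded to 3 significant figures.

≈ 0.902 m

The Osta ice shelf system is floating and already displaces its own weight of water, so its melt adds essentially nothing to sea level.
Draos: ice volume = 1050 km² × 637 m = 668.9 km³; 0.85 × 668.9 × (909/998.5) = 517.6 km³ of water.
Raveg: 0.85 × 4.13×10^14 m³ × (909/998.5) = 3.196×10^14 m³ of water.
Total added water ≈ 3.201×10^14 m³ over 3.55×10^14 m² → Δh = 0.902 m.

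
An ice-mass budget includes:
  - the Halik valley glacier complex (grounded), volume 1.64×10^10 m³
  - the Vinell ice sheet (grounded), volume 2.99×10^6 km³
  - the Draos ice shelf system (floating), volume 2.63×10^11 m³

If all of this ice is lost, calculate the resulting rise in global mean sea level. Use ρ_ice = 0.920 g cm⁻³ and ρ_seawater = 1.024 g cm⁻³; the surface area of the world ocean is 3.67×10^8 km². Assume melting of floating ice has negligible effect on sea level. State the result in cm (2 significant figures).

≈ 730 cm

Halik: 1.64×10^10 m³ × (920/1024) = 1.473×10^10 m³ of water.
Vinell: 2.99×10^6 km³ × (920/1024) = 2.686×10^6 km³ of water.
The Draos ice shelf system is floating and already displaces its own weight of water, so its melt adds essentially nothing to sea level.
Total added water ≈ 2.686×10^15 m³ over 3.67×10^14 m² → Δh = 7.32 m = 730 cm.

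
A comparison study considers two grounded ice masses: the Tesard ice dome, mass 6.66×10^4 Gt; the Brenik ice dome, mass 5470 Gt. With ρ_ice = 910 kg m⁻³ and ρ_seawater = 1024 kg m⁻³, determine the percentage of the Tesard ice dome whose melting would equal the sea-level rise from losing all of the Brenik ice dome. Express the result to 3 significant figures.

≈ 8.21 %

Equal sea-level rise means equal mass of meltwater, i.e. equal mass of ice lost.
Ice mass of Brenik: 5.470×10^15 kg; ice mass of Tesard: 6.660×10^16 kg.
Fraction required = 5.470×10^15 / 6.660×10^16 = 0.0821 → 8.21 %.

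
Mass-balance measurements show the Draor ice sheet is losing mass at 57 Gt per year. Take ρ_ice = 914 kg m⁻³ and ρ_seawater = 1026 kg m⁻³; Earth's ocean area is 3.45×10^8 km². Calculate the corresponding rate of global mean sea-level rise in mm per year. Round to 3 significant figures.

ρ_w = 1026 kg m⁻³. Annual water volume added = 57 Gt / ρ_w = 5.700×10^13 kg / 1026 kg m⁻³ = 5.556×10^10 m³.
Δh per year = 5.556×10^10 / 3.45×10^14 = 1.61×10^-4 m = 0.161 mm.

≈ 0.161 mm/yr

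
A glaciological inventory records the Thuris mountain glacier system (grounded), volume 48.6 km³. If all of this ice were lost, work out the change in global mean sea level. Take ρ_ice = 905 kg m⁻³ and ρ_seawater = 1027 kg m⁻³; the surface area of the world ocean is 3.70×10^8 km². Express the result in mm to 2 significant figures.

Thuris: 48.6 km³ × (905/1027) = 42.83 km³ of water.
Spread over 3.70×10^14 m² of ocean, Δh = 4.283×10^10 / 3.70×10^14 = 1.16×10^-4 m = 0.12 mm.

≈ 0.12 mm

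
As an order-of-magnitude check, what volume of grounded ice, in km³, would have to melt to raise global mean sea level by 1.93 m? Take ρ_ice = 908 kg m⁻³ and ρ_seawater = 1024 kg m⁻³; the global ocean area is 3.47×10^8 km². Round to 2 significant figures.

≈ 7.6×10^5 km³

Required water volume = Δh × A = 1.93 m × 3.47×10^14 m² = 6.697×10^14 m³ = 6.697×10^5 km³.
Ice volume = water volume × ρ_w/ρ_ice = 6.697×10^5 × 1024/908 = 7.6×10^5 km³.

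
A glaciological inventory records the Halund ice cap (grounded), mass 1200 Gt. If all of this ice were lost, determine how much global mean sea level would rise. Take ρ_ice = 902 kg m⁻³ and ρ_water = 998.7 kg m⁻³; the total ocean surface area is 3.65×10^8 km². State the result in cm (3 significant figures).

≈ 0.329 cm

Halund: 1200 Gt = 1.200×10^15 kg; dividing by ρ_w = 998.7 kg m⁻³ gives 1.202×10^12 m³ of water.
Spread over 3.65×10^14 m² of ocean, Δh = 1.202×10^12 / 3.65×10^14 = 3.29×10^-3 m = 0.329 cm.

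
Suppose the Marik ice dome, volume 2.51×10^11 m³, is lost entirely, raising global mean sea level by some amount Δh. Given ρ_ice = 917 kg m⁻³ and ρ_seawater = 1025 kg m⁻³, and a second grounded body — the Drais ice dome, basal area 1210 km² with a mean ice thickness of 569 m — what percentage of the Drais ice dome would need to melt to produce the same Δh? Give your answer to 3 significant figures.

≈ 36.5 %

Equal sea-level rise means equal mass of meltwater, i.e. equal mass of ice lost.
Ice mass of Marik: 2.302×10^14 kg; ice mass of Drais: 6.313×10^14 kg.
Fraction required = 2.302×10^14 / 6.313×10^14 = 0.365 → 36.5 %.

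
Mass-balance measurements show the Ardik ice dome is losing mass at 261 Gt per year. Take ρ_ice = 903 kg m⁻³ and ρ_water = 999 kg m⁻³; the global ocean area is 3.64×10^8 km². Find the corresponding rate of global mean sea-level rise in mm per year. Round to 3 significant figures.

≈ 0.718 mm/yr

ρ_w = 999 kg m⁻³. Annual water volume added = 261 Gt / ρ_w = 2.610×10^14 kg / 999 kg m⁻³ = 2.613×10^11 m³.
Δh per year = 2.613×10^11 / 3.64×10^14 = 7.18×10^-4 m = 0.718 mm.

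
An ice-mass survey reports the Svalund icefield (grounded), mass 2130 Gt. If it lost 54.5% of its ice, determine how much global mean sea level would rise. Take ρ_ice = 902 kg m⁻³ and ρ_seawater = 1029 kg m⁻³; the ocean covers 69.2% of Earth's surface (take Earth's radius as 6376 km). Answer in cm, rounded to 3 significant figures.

≈ 0.319 cm

Svalund: 0.545 × 2130 Gt = 1.161×10^15 kg; dividing by ρ_w = 1029 kg m⁻³ gives 1.128×10^12 m³ of water.
Spread over 3.54×10^14 m² of ocean, Δh = 1.128×10^12 / 3.54×10^14 = 3.19×10^-3 m = 0.319 cm.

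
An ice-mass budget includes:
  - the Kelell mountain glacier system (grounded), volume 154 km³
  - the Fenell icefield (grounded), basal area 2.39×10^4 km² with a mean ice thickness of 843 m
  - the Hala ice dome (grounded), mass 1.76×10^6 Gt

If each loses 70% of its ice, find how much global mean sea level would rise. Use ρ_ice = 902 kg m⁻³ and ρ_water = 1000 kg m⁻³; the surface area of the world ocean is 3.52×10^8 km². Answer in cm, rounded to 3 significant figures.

Kelell: 0.7 × 154 km³ × (902/1000) = 97.24 km³ of water.
Fenell: ice volume = 2.39×10^4 km² × 843 m = 2.015×10^4 km³; 0.7 × 2.015×10^4 × (902/1000) = 1.272×10^4 km³ of water.
Hala: 0.7 × 1.76×10^6 Gt = 1.232×10^18 kg; dividing by ρ_w = 1000 kg m⁻³ gives 1.232×10^15 m³ of water.
Total added water ≈ 1.245×10^15 m³ over 3.52×10^14 m² → Δh = 3.54 m = 354 cm.

≈ 354 cm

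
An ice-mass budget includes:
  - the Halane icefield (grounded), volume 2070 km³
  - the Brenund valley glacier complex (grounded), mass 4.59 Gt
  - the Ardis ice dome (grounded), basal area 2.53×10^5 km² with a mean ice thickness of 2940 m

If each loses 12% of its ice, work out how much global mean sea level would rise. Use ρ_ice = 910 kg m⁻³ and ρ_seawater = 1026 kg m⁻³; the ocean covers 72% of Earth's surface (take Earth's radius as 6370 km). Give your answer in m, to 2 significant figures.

≈ 0.22 m

Halane: 0.12 × 2070 km³ × (910/1026) = 220.3 km³ of water.
Brenund: 0.12 × 4.59 Gt = 5.508×10^11 kg; dividing by ρ_w = 1026 kg m⁻³ gives 5.368×10^8 m³ of water.
Ardis: ice volume = 2.53×10^5 km² × 2940 m = 7.438×10^5 km³; 0.12 × 7.438×10^5 × (910/1026) = 7.917×10^4 km³ of water.
Total added water ≈ 7.939×10^13 m³ over 3.67×10^14 m² → Δh = 0.216 m.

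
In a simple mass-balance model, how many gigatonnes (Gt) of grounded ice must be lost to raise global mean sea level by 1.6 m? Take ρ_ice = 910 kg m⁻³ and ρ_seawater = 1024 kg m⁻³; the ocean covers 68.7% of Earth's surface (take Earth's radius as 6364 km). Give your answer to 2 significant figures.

≈ 5.7×10^5 Gt

Required water volume = Δh × A = 1.6 m × 3.50×10^14 m² = 5.594×10^14 m³.
ρ_w = 1024 kg m⁻³, so the mass of water = 5.594×10^14 m³ × 1024 kg m⁻³ = 5.729×10^17 kg = 5.7×10^5 Gt (and the same mass of ice, by conservation).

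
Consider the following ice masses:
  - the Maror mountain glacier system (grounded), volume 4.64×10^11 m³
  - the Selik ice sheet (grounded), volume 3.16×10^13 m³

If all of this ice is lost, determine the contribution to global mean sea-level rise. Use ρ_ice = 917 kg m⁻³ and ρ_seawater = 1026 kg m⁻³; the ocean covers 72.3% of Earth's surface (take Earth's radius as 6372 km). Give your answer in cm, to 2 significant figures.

Maror: 4.64×10^11 m³ × (917/1026) = 4.147×10^11 m³ of water.
Selik: 3.16×10^13 m³ × (917/1026) = 2.824×10^13 m³ of water.
Total added water ≈ 2.866×10^13 m³ over 3.69×10^14 m² → Δh = 0.0777 m = 7.8 cm.

≈ 7.8 cm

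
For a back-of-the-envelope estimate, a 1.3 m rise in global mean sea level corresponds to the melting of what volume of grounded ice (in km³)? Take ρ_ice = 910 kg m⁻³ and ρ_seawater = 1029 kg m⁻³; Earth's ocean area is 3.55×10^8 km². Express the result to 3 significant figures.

Required water volume = Δh × A = 1.3 m × 3.55×10^14 m² = 4.615×10^14 m³ = 4.615×10^5 km³.
Ice volume = water volume × ρ_w/ρ_ice = 4.615×10^5 × 1029/910 = 5.22×10^5 km³.

≈ 5.22×10^5 km³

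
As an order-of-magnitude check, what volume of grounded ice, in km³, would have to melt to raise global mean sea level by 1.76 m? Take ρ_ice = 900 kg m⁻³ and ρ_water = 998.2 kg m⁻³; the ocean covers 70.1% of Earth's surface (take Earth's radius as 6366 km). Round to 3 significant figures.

Required water volume = Δh × A = 1.76 m × 3.57×10^14 m² = 6.283×10^14 m³ = 6.283×10^5 km³.
Ice volume = water volume × ρ_w/ρ_ice = 6.283×10^5 × 998.2/900 = 6.97×10^5 km³.

≈ 6.97×10^5 km³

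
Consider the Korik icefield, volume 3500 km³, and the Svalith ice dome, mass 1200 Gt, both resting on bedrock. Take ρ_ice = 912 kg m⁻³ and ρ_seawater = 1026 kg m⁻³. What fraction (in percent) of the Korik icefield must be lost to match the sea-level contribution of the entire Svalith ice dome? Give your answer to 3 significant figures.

Equal sea-level rise means equal mass of meltwater, i.e. equal mass of ice lost.
Ice mass of Svalith: 1.200×10^15 kg; ice mass of Korik: 3.192×10^15 kg.
Fraction required = 1.200×10^15 / 3.192×10^15 = 0.376 → 37.6 %.

≈ 37.6 %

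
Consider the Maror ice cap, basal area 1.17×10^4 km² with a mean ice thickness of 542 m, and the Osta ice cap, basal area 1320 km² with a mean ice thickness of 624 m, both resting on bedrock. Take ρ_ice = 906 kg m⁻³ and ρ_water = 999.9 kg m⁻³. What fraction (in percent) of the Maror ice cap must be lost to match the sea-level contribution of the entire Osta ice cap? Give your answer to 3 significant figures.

Equal sea-level rise means equal mass of meltwater, i.e. equal mass of ice lost.
Ice mass of Osta: 7.463×10^14 kg; ice mass of Maror: 5.745×10^15 kg.
Fraction required = 7.463×10^14 / 5.745×10^15 = 0.130 → 13.0 %.

≈ 13.0 %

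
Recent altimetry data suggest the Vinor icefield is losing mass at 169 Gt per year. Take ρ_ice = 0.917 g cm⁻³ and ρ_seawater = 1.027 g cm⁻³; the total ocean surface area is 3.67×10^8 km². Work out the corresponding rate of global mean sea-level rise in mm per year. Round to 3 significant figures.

ρ_w = 1.027 g cm⁻³ = 1027 kg m⁻³. Annual water volume added = 169 Gt / ρ_w = 1.690×10^14 kg / 1027 kg m⁻³ = 1.646×10^11 m³.
Δh per year = 1.646×10^11 / 3.67×10^14 = 4.48×10^-4 m = 0.448 mm.

≈ 0.448 mm/yr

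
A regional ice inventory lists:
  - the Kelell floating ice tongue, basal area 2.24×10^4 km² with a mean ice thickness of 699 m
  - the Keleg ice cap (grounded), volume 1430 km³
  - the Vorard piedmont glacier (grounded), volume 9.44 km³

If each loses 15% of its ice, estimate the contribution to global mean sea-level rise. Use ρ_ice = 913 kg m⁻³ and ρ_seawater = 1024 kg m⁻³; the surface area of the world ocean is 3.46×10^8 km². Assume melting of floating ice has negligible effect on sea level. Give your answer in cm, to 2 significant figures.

≈ 0.056 cm

The Kelell floating ice tongue is floating and already displaces its own weight of water, so its melt adds essentially nothing to sea level.
Keleg: 0.15 × 1430 km³ × (913/1024) = 191.2 km³ of water.
Vorard: 0.15 × 9.44 km³ × (913/1024) = 1.263 km³ of water.
Total added water ≈ 1.925×10^11 m³ over 3.46×10^14 m² → Δh = 5.56×10^-4 m = 0.056 cm.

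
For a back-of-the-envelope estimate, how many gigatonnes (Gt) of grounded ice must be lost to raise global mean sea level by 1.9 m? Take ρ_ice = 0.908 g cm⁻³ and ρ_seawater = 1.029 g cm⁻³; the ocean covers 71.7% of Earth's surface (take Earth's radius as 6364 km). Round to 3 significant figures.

≈ 7.13×10^5 Gt

Required water volume = Δh × A = 1.9 m × 3.65×10^14 m² = 6.933×10^14 m³.
ρ_w = 1.029 g cm⁻³ = 1029 kg m⁻³, so the mass of water = 6.933×10^14 m³ × 1029 kg m⁻³ = 7.134×10^17 kg = 7.13×10^5 Gt (and the same mass of ice, by conservation).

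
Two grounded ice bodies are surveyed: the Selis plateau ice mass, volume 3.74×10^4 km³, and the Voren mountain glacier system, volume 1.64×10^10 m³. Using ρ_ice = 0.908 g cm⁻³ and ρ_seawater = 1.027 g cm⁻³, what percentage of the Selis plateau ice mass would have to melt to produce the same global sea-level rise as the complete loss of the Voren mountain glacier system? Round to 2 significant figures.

Equal sea-level rise means equal mass of meltwater, i.e. equal mass of ice lost.
Ice mass of Voren: 1.489×10^13 kg; ice mass of Selis: 3.396×10^16 kg.
Fraction required = 1.489×10^13 / 3.396×10^16 = 4.39×10^-4 → 0.044 %.

≈ 0.044 %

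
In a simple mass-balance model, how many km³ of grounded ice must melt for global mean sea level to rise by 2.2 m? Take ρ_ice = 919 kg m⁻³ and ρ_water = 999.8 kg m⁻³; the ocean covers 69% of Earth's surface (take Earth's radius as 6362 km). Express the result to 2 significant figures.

Required water volume = Δh × A = 2.2 m × 3.51×10^14 m² = 7.721×10^14 m³ = 7.721×10^5 km³.
Ice volume = water volume × ρ_w/ρ_ice = 7.721×10^5 × 999.8/919 = 8.4×10^5 km³.

≈ 8.4×10^5 km³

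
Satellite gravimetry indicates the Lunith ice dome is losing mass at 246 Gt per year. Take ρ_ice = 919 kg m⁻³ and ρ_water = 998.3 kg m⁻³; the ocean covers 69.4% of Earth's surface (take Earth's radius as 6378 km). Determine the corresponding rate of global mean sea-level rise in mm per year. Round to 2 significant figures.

ρ_w = 998.3 kg m⁻³. Annual water volume added = 246 Gt / ρ_w = 2.460×10^14 kg / 998.3 kg m⁻³ = 2.464×10^11 m³.
Δh per year = 2.464×10^11 / 3.55×10^14 = 6.95×10^-4 m = 0.69 mm.

≈ 0.69 mm/yr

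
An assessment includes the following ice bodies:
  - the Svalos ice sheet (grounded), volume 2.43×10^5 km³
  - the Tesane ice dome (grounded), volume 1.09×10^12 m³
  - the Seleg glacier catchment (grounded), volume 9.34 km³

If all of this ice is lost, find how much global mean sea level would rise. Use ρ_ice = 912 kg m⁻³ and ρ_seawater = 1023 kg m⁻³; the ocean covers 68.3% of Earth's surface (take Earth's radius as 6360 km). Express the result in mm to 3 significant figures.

≈ 627 mm

Svalos: 2.43×10^5 km³ × (912/1023) = 2.166×10^5 km³ of water.
Tesane: 1.09×10^12 m³ × (912/1023) = 9.717×10^11 m³ of water.
Seleg: 9.34 km³ × (912/1023) = 8.327 km³ of water.
Total added water ≈ 2.176×10^14 m³ over 3.47×10^14 m² → Δh = 0.627 m = 627 mm.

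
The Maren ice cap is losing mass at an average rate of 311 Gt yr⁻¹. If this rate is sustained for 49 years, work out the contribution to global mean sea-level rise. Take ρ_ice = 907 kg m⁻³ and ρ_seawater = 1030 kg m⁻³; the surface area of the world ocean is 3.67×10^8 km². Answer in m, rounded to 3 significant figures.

≈ 0.0403 m

Total mass lost = 311 Gt/yr × 49 yr = 1.524×10^4 Gt = 1.524×10^16 kg.
ρ_w = 1030 kg m⁻³, so water volume = 1.524×10^16 / 1030 = 1.480×10^13 m³.
Δh = 1.480×10^13 / 3.67×10^14 = 0.0403 m.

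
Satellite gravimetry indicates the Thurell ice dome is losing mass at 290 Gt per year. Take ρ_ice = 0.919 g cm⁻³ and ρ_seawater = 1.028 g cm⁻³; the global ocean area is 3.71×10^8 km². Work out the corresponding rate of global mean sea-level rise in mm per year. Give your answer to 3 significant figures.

ρ_w = 1.028 g cm⁻³ = 1028 kg m⁻³. Annual water volume added = 290 Gt / ρ_w = 2.900×10^14 kg / 1028 kg m⁻³ = 2.821×10^11 m³.
Δh per year = 2.821×10^11 / 3.71×10^14 = 7.60×10^-4 m = 0.760 mm.

≈ 0.760 mm/yr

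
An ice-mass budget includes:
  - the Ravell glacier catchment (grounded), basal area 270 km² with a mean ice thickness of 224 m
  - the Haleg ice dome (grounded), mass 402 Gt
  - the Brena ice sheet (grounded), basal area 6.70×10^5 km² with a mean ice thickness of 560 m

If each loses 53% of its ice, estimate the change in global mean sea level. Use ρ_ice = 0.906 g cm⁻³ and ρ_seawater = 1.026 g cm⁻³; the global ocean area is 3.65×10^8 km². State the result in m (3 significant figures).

Ravell: ice volume = 270 km² × 224 m = 60.48 km³; 0.53 × 60.48 × (906/1026) = 28.31 km³ of water.
Haleg: 0.53 × 402 Gt = 2.131×10^14 kg; dividing by ρ_w = 1.026 g cm⁻³ = 1026 kg m⁻³ gives 2.077×10^11 m³ of water.
Brena: ice volume = 6.70×10^5 km² × 560 m = 3.752×10^5 km³; 0.53 × 3.752×10^5 × (906/1026) = 1.756×10^5 km³ of water.
Total added water ≈ 1.758×10^14 m³ over 3.65×10^14 m² → Δh = 0.482 m.

≈ 0.482 m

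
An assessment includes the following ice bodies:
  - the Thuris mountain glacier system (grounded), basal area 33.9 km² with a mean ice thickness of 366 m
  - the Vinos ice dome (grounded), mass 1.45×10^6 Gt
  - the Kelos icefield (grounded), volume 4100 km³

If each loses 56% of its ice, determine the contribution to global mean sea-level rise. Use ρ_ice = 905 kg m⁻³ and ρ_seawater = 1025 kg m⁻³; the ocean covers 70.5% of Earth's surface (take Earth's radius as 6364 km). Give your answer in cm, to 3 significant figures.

≈ 221 cm

Thuris: ice volume = 33.9 km² × 366 m = 12.41 km³; 0.56 × 12.41 × (905/1025) = 6.135 km³ of water.
Vinos: 0.56 × 1.45×10^6 Gt = 8.120×10^17 kg; dividing by ρ_w = 1025 kg m⁻³ gives 7.922×10^14 m³ of water.
Kelos: 0.56 × 4100 km³ × (905/1025) = 2027 km³ of water.
Total added water ≈ 7.942×10^14 m³ over 3.59×10^14 m² → Δh = 2.21 m = 221 cm.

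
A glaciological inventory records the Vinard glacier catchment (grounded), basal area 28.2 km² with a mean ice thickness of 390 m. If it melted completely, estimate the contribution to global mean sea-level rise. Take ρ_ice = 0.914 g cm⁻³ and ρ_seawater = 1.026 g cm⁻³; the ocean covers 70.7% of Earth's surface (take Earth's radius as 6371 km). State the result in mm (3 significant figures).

Vinard: ice volume = 28.2 km² × 390 m = 11.00 km³; 11.00 × (914/1026) = 9.797 km³ of water.
Spread over 3.61×10^14 m² of ocean, Δh = 9.797×10^9 / 3.61×10^14 = 2.72×10^-5 m = 0.0272 mm.

≈ 0.0272 mm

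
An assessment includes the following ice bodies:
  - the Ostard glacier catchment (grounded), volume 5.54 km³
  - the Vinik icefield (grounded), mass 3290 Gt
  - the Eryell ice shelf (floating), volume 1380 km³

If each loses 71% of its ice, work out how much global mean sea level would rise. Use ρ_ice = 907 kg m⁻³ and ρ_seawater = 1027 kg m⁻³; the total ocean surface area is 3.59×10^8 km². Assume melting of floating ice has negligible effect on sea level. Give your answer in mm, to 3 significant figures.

≈ 6.35 mm

Ostard: 0.71 × 5.54 km³ × (907/1027) = 3.474 km³ of water.
Vinik: 0.71 × 3290 Gt = 2.336×10^15 kg; dividing by ρ_w = 1027 kg m⁻³ gives 2.274×10^12 m³ of water.
The Eryell ice shelf is floating and already displaces its own weight of water, so its melt adds essentially nothing to sea level.
Total added water ≈ 2.278×10^12 m³ over 3.59×10^14 m² → Δh = 6.35×10^-3 m = 6.35 mm.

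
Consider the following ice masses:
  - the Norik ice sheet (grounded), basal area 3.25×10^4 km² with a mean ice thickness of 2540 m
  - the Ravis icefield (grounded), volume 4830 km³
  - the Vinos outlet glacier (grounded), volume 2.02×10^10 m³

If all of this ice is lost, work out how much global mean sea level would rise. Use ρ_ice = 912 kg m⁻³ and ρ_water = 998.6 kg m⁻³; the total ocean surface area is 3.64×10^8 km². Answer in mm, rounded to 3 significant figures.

≈ 219 mm

Norik: ice volume = 3.25×10^4 km² × 2540 m = 8.255×10^4 km³; 8.255×10^4 × (912/998.6) = 7.539×10^4 km³ of water.
Ravis: 4830 km³ × (912/998.6) = 4411 km³ of water.
Vinos: 2.02×10^10 m³ × (912/998.6) = 1.845×10^10 m³ of water.
Total added water ≈ 7.982×10^13 m³ over 3.64×10^14 m² → Δh = 0.219 m = 219 mm.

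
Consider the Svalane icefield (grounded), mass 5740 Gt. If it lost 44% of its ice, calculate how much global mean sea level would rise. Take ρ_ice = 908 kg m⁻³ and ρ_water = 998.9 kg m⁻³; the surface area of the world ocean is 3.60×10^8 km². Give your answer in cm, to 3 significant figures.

Svalane: 0.44 × 5740 Gt = 2.526×10^15 kg; dividing by ρ_w = 998.9 kg m⁻³ gives 2.528×10^12 m³ of water.
Spread over 3.60×10^14 m² of ocean, Δh = 2.528×10^12 / 3.60×10^14 = 7.02×10^-3 m = 0.702 cm.

≈ 0.702 cm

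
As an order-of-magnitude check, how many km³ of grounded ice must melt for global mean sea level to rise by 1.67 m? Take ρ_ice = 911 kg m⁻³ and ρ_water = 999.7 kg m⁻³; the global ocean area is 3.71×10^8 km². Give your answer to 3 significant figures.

Required water volume = Δh × A = 1.67 m × 3.71×10^14 m² = 6.196×10^14 m³ = 6.196×10^5 km³.
Ice volume = water volume × ρ_w/ρ_ice = 6.196×10^5 × 999.7/911 = 6.80×10^5 km³.

≈ 6.80×10^5 km³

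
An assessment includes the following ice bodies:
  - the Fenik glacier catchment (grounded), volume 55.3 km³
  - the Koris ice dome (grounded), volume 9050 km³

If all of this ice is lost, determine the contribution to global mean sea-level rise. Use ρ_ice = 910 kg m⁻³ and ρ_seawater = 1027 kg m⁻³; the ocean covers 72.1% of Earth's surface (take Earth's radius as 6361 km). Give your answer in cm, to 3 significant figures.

Fenik: 55.3 km³ × (910/1027) = 49.00 km³ of water.
Koris: 9050 km³ × (910/1027) = 8019 km³ of water.
Total added water ≈ 8.068×10^12 m³ over 3.67×10^14 m² → Δh = 0.0220 m = 2.20 cm.

≈ 2.20 cm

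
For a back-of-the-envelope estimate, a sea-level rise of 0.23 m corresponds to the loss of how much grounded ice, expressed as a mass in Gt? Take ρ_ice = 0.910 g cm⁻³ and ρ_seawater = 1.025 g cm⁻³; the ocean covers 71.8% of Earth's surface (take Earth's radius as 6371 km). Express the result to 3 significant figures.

Required water volume = Δh × A = 0.23 m × 3.66×10^14 m² = 8.423×10^13 m³.
ρ_w = 1.025 g cm⁻³ = 1025 kg m⁻³, so the mass of water = 8.423×10^13 m³ × 1025 kg m⁻³ = 8.634×10^16 kg = 8.63×10^4 Gt (and the same mass of ice, by conservation).

≈ 8.63×10^4 Gt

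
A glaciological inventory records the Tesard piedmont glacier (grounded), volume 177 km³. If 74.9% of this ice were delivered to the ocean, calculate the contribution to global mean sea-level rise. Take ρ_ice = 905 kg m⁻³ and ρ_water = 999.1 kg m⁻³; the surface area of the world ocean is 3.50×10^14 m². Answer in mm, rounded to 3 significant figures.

≈ 0.343 mm

Tesard: 0.749 × 177 km³ × (905/999.1) = 120.1 km³ of water.
Spread over 3.50×10^14 m² of ocean, Δh = 1.201×10^11 / 3.50×10^14 = 3.43×10^-4 m = 0.343 mm.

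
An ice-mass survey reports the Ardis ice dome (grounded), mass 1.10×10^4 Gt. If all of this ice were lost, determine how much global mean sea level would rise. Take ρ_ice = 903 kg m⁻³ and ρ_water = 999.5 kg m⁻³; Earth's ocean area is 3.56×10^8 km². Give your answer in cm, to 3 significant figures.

≈ 3.09 cm

Ardis: 1.10×10^4 Gt = 1.100×10^16 kg; dividing by ρ_w = 999.5 kg m⁻³ gives 1.101×10^13 m³ of water.
Spread over 3.56×10^14 m² of ocean, Δh = 1.101×10^13 / 3.56×10^14 = 0.0309 m = 3.09 cm.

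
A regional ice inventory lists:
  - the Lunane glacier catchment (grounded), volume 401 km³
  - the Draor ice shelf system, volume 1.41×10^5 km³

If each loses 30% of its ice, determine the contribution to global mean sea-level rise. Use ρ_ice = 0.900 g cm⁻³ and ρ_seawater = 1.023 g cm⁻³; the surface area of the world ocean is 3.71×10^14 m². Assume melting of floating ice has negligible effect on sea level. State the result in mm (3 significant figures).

Lunane: 0.3 × 401 km³ × (900/1023) = 105.8 km³ of water.
The Draor ice shelf system is floating and already displaces its own weight of water, so its melt adds essentially nothing to sea level.
Total added water ≈ 1.058×10^11 m³ over 3.71×10^14 m² → Δh = 2.85×10^-4 m = 0.285 mm.

≈ 0.285 mm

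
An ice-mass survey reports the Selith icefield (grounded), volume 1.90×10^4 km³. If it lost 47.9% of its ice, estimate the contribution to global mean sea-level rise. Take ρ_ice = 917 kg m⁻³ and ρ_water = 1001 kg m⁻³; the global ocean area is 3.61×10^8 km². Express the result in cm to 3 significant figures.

≈ 2.31 cm

Selith: 0.479 × 1.90×10^4 km³ × (917/1001) = 8337 km³ of water.
Spread over 3.61×10^14 m² of ocean, Δh = 8.337×10^12 / 3.61×10^14 = 0.0231 m = 2.31 cm.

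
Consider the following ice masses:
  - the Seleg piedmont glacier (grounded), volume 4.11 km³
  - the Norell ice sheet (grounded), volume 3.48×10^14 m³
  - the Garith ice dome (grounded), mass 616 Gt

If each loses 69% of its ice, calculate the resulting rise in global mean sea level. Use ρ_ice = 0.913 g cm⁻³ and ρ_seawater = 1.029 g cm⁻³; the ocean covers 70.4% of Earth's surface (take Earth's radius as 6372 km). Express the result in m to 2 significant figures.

≈ 0.59 m

Seleg: 0.69 × 4.11 km³ × (913/1029) = 2.516 km³ of water.
Norell: 0.69 × 3.48×10^14 m³ × (913/1029) = 2.131×10^14 m³ of water.
Garith: 0.69 × 616 Gt = 4.250×10^14 kg; dividing by ρ_w = 1.029 g cm⁻³ = 1029 kg m⁻³ gives 4.131×10^11 m³ of water.
Total added water ≈ 2.135×10^14 m³ over 3.59×10^14 m² → Δh = 0.594 m.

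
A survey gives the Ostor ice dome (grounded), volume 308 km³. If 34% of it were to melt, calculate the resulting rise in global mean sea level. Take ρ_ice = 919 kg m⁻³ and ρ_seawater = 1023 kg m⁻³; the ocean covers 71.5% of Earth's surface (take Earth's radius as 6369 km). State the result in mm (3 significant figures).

Ostor: 0.34 × 308 km³ × (919/1023) = 94.07 km³ of water.
Spread over 3.64×10^14 m² of ocean, Δh = 9.407×10^10 / 3.64×10^14 = 2.58×10^-4 m = 0.258 mm.

≈ 0.258 mm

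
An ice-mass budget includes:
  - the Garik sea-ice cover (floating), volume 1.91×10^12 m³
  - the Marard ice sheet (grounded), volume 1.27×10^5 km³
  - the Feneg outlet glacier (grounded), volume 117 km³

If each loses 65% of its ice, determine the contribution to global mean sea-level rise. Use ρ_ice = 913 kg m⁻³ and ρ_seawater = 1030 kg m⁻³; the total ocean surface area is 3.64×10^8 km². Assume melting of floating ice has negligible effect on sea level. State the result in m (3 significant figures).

≈ 0.201 m

The Garik sea-ice cover is floating and already displaces its own weight of water, so its melt adds essentially nothing to sea level.
Marard: 0.65 × 1.27×10^5 km³ × (913/1030) = 7.317×10^4 km³ of water.
Feneg: 0.65 × 117 km³ × (913/1030) = 67.41 km³ of water.
Total added water ≈ 7.324×10^13 m³ over 3.64×10^14 m² → Δh = 0.201 m.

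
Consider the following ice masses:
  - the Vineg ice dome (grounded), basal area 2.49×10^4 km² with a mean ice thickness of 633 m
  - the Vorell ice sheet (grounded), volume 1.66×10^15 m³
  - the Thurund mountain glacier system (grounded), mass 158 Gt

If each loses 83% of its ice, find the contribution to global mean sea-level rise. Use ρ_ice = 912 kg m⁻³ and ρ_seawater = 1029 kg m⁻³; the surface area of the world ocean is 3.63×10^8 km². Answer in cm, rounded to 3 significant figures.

Vineg: ice volume = 2.49×10^4 km² × 633 m = 1.576×10^4 km³; 0.83 × 1.576×10^4 × (912/1029) = 1.159×10^4 km³ of water.
Vorell: 0.83 × 1.66×10^15 m³ × (912/1029) = 1.221×10^15 m³ of water.
Thurund: 0.83 × 158 Gt = 1.311×10^14 kg; dividing by ρ_w = 1029 kg m⁻³ gives 1.274×10^11 m³ of water.
Total added water ≈ 1.233×10^15 m³ over 3.63×10^14 m² → Δh = 3.40 m = 340 cm.

≈ 340 cm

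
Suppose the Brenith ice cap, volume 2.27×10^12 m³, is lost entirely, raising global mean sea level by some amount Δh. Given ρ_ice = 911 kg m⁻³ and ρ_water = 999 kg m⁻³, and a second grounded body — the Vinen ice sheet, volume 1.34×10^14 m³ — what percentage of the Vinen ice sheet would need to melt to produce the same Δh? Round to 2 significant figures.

≈ 1.7 %

Equal sea-level rise means equal mass of meltwater, i.e. equal mass of ice lost.
Ice mass of Brenith: 2.068×10^15 kg; ice mass of Vinen: 1.221×10^17 kg.
Fraction required = 2.068×10^15 / 1.221×10^17 = 0.0169 → 1.7 %.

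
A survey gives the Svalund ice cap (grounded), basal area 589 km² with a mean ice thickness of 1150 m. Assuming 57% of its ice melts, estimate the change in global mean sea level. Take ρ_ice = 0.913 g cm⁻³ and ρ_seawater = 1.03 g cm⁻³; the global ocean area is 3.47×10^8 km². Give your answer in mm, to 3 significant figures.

Svalund: ice volume = 589 km² × 1150 m = 677.4 km³; 0.57 × 677.4 × (913/1030) = 342.2 km³ of water.
Spread over 3.47×10^14 m² of ocean, Δh = 3.422×10^11 / 3.47×10^14 = 9.86×10^-4 m = 0.986 mm.

≈ 0.986 mm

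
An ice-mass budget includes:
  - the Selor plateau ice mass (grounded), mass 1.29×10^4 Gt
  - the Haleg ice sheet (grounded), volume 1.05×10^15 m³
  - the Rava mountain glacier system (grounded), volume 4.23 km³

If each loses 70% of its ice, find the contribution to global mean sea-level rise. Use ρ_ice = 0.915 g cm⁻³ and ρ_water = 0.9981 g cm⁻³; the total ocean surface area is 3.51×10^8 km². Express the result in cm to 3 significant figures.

Selor: 0.7 × 1.29×10^4 Gt = 9.030×10^15 kg; dividing by ρ_w = 0.9981 g cm⁻³ = 998.1 kg m⁻³ gives 9.047×10^12 m³ of water.
Haleg: 0.7 × 1.05×10^15 m³ × (915/998.1) = 6.738×10^14 m³ of water.
Rava: 0.7 × 4.23 km³ × (915/998.1) = 2.714 km³ of water.
Total added water ≈ 6.829×10^14 m³ over 3.51×10^14 m² → Δh = 1.95 m = 195 cm.

≈ 195 cm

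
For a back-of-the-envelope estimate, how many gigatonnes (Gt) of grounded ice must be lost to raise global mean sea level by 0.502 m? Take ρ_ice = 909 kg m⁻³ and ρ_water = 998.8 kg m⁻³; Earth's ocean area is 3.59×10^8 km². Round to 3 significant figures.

≈ 1.80×10^5 Gt

Required water volume = Δh × A = 0.502 m × 3.59×10^14 m² = 1.802×10^14 m³.
ρ_w = 998.8 kg m⁻³, so the mass of water = 1.802×10^14 m³ × 998.8 kg m⁻³ = 1.800×10^17 kg = 1.80×10^5 Gt (and the same mass of ice, by conservation).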